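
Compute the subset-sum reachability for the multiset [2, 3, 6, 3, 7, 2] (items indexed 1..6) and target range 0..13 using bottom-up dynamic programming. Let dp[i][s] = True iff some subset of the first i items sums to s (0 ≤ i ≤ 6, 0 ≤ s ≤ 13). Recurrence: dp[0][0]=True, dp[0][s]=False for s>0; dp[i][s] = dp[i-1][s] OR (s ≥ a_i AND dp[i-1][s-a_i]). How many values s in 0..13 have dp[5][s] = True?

12

i\s   0   1   2   3   4   5   6   7   8   9  10  11  12  13
  0   T   F   F   F   F   F   F   F   F   F   F   F   F   F
  1   T   F   T   F   F   F   F   F   F   F   F   F   F   F
  2   T   F   T   T   F   T   F   F   F   F   F   F   F   F
  3   T   F   T   T   F   T   T   F   T   T   F   T   F   F
  4   T   F   T   T   F   T   T   F   T   T   F   T   T   F
  5   T   F   T   T   F   T   T   T   T   T   T   T   T   T
  6   T   F   T   T   T   T   T   T   T   T   T   T   T   T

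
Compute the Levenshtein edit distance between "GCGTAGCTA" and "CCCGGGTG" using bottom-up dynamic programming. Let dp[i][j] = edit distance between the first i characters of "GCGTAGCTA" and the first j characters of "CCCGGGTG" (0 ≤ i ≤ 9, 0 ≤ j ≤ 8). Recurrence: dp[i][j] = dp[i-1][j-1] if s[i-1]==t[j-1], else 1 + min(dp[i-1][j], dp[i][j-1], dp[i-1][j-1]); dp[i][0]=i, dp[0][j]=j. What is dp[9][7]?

6

   ''  C  C  C  G  G  G  T  G
''  0  1  2  3  4  5  6  7  8
 G  1  1  2  3  3  4  5  6  7
 C  2  1  1  2  3  4  5  6  7
 G  3  2  2  2  2  3  4  5  6
 T  4  3  3  3  3  3  4  4  5
 A  5  4  4  4  4  4  4  5  5
 G  6  5  5  5  4  4  4  5  5
 C  7  6  5  5  5  5  5  5  6
 T  8  7  6  6  6  6  6  5  6
 A  9  8  7  7  7  7  7  6  6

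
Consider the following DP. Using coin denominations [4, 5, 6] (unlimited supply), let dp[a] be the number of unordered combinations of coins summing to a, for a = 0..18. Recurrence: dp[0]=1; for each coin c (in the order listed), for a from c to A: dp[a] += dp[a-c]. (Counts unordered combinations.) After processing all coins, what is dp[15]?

after  coin     0     1     2     3     4     5     6     7     8     9    10    11    12    13    14    15    16    17    18
          4     1     0     0     0     1     0     0     0     1     0     0     0     1     0     0     0     1     0     0
          5     1     0     0     0     1     1     0     0     1     1     1     0     1     1     1     1     1     1     1
          6     1     0     0     0     1     1     1     0     1     1     2     1     2     1     2     2     3     2     3

2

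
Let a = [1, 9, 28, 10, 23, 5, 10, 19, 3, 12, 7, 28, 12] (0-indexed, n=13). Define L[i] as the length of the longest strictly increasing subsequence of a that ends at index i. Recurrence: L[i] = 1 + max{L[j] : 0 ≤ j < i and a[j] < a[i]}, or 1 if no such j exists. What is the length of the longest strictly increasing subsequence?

   i    0    1    2    3    4    5    6    7    8    9   10   11   12
a[i]    1    9   28   10   23    5   10   19    3   12    7   28   12
L[i]    1    2    3    3    4    2    3    4    2    4    3    5    4

5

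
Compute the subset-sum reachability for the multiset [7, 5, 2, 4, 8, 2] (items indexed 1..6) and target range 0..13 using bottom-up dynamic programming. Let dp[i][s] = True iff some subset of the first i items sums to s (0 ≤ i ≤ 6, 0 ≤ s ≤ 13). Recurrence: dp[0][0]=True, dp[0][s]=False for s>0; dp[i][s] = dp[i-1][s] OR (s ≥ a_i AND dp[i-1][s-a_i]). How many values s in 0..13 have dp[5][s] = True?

12

i\s   0   1   2   3   4   5   6   7   8   9  10  11  12  13
  0   T   F   F   F   F   F   F   F   F   F   F   F   F   F
  1   T   F   F   F   F   F   F   T   F   F   F   F   F   F
  2   T   F   F   F   F   T   F   T   F   F   F   F   T   F
  3   T   F   T   F   F   T   F   T   F   T   F   F   T   F
  4   T   F   T   F   T   T   T   T   F   T   F   T   T   T
  5   T   F   T   F   T   T   T   T   T   T   T   T   T   T
  6   T   F   T   F   T   T   T   T   T   T   T   T   T   T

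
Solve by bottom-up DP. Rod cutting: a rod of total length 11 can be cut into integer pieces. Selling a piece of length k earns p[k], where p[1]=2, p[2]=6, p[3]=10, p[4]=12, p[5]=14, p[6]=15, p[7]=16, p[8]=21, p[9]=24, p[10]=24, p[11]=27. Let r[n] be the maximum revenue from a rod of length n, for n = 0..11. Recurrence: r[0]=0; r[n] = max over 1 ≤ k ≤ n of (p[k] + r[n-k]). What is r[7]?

22

   n    0    1    2    3    4    5    6    7    8    9   10   11
r[n]    0    2    6   10   12   16   20   22   26   30   32   36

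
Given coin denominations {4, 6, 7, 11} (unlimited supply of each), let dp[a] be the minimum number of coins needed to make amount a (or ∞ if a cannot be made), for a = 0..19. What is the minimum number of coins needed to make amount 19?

3

 a  0  1  2  3  4  5  6  7  8  9 10 11 12 13 14 15 16 17 18 19
dp  0  -  -  -  1  -  1  1  2  -  2  1  2  2  2  2  3  2  2  3
(- denotes ∞ / unreachable)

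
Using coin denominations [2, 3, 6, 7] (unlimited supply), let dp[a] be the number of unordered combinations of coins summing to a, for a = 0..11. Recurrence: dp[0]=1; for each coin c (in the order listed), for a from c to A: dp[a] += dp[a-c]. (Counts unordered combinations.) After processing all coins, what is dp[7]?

after  coin     0     1     2     3     4     5     6     7     8     9    10    11
          2     1     0     1     0     1     0     1     0     1     0     1     0
          3     1     0     1     1     1     1     2     1     2     2     2     2
          6     1     0     1     1     1     1     3     1     3     3     3     3
          7     1     0     1     1     1     1     3     2     3     4     4     4

2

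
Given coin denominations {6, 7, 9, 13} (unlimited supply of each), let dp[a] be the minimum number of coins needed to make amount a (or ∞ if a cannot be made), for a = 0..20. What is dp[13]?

 a  0  1  2  3  4  5  6  7  8  9 10 11 12 13 14 15 16 17 18 19 20
dp  0  -  -  -  -  -  1  1  -  1  -  -  2  1  2  2  2  -  2  2  2
(- denotes ∞ / unreachable)

1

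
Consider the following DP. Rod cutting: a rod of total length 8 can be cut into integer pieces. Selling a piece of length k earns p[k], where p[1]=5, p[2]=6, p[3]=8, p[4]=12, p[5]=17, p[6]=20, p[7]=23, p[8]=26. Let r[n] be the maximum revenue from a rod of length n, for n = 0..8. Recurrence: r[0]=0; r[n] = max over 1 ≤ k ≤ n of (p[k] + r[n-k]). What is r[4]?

20

   n    0    1    2    3    4    5    6    7    8
r[n]    0    5   10   15   20   25   30   35   40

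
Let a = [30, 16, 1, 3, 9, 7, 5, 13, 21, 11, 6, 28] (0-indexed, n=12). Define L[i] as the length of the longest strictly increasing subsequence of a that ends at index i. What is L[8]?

5

   i    0    1    2    3    4    5    6    7    8    9   10   11
a[i]   30   16    1    3    9    7    5   13   21   11    6   28
L[i]    1    1    1    2    3    3    3    4    5    4    4    6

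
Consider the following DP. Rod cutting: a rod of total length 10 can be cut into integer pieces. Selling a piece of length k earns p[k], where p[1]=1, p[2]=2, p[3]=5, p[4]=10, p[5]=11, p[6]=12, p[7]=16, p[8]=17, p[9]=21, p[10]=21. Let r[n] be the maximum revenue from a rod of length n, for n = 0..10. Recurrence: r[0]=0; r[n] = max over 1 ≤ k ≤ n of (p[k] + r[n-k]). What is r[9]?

   n    0    1    2    3    4    5    6    7    8    9   10
r[n]    0    1    2    5   10   11   12   16   20   21   22

21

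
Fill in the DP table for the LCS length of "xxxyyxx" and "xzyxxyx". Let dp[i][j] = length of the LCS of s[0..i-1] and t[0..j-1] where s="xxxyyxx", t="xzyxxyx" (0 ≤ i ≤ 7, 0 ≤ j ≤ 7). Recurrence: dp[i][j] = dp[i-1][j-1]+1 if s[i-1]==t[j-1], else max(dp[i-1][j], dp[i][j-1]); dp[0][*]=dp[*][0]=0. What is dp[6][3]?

2

   ''  x  z  y  x  x  y  x
''  0  0  0  0  0  0  0  0
 x  0  1  1  1  1  1  1  1
 x  0  1  1  1  2  2  2  2
 x  0  1  1  1  2  3  3  3
 y  0  1  1  2  2  3  4  4
 y  0  1  1  2  2  3  4  4
 x  0  1  1  2  3  3  4  5
 x  0  1  1  2  3  4  4  5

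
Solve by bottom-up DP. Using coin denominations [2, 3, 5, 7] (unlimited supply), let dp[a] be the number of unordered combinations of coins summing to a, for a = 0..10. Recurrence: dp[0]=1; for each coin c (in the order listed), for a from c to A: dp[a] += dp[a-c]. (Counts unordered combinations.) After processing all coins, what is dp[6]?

2

after  coin     0     1     2     3     4     5     6     7     8     9    10
          2     1     0     1     0     1     0     1     0     1     0     1
          3     1     0     1     1     1     1     2     1     2     2     2
          5     1     0     1     1     1     2     2     2     3     3     4
          7     1     0     1     1     1     2     2     3     3     4     5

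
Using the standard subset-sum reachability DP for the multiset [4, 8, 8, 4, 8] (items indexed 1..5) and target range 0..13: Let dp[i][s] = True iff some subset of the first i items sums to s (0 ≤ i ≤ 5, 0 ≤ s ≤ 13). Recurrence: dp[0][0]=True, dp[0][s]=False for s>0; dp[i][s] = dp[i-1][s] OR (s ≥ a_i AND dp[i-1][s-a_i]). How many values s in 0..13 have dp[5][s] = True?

i\s   0   1   2   3   4   5   6   7   8   9  10  11  12  13
  0   T   F   F   F   F   F   F   F   F   F   F   F   F   F
  1   T   F   F   F   T   F   F   F   F   F   F   F   F   F
  2   T   F   F   F   T   F   F   F   T   F   F   F   T   F
  3   T   F   F   F   T   F   F   F   T   F   F   F   T   F
  4   T   F   F   F   T   F   F   F   T   F   F   F   T   F
  5   T   F   F   F   T   F   F   F   T   F   F   F   T   F

4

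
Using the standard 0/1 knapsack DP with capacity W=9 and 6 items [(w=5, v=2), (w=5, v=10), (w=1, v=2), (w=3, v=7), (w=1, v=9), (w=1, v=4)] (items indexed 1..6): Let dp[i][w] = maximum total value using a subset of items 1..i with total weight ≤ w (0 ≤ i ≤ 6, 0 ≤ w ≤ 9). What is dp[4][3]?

i\w   0   1   2   3   4   5   6   7   8   9
  0   0   0   0   0   0   0   0   0   0   0
  1   0   0   0   0   0   2   2   2   2   2
  2   0   0   0   0   0  10  10  10  10  10
  3   0   2   2   2   2  10  12  12  12  12
  4   0   2   2   7   9  10  12  12  17  19
  5   0   9  11  11  16  18  19  21  21  26
  6   0   9  13  15  16  20  22  23  25  26

7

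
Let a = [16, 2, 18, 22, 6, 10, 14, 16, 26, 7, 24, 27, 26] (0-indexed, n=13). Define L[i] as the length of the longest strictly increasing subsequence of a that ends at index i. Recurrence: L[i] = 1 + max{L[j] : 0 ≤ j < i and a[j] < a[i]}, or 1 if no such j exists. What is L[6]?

4

   i    0    1    2    3    4    5    6    7    8    9   10   11   12
a[i]   16    2   18   22    6   10   14   16   26    7   24   27   26
L[i]    1    1    2    3    2    3    4    5    6    3    6    7    7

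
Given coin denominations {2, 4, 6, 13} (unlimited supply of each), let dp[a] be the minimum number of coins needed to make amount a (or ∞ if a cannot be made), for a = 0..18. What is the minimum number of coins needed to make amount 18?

 a  0  1  2  3  4  5  6  7  8  9 10 11 12 13 14 15 16 17 18
dp  0  -  1  -  1  -  1  -  2  -  2  -  2  1  3  2  3  2  3
(- denotes ∞ / unreachable)

3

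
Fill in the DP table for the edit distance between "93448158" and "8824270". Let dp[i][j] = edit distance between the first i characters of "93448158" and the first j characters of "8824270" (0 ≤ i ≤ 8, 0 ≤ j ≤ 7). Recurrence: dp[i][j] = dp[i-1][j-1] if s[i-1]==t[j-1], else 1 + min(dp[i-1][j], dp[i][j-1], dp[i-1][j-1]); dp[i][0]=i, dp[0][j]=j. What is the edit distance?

7

   ''  8  8  2  4  2  7  0
''  0  1  2  3  4  5  6  7
 9  1  1  2  3  4  5  6  7
 3  2  2  2  3  4  5  6  7
 4  3  3  3  3  3  4  5  6
 4  4  4  4  4  3  4  5  6
 8  5  4  4  5  4  4  5  6
 1  6  5  5  5  5  5  5  6
 5  7  6  6  6  6  6  6  6
 8  8  7  6  7  7  7  7  7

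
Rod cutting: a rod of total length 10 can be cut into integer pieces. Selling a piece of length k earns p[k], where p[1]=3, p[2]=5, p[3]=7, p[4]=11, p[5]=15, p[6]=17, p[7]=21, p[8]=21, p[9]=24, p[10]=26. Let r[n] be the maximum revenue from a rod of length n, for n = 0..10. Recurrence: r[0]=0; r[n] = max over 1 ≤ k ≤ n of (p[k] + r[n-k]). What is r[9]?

27

   n    0    1    2    3    4    5    6    7    8    9   10
r[n]    0    3    6    9   12   15   18   21   24   27   30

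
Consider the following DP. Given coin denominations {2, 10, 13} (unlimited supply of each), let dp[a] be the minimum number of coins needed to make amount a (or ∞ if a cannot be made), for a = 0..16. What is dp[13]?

 a  0  1  2  3  4  5  6  7  8  9 10 11 12 13 14 15 16
dp  0  -  1  -  2  -  3  -  4  -  1  -  2  1  3  2  4
(- denotes ∞ / unreachable)

1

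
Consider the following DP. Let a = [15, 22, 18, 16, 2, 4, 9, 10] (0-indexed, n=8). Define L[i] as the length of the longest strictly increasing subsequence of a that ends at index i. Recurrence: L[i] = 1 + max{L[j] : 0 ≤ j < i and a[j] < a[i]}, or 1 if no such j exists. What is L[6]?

3

   i    0    1    2    3    4    5    6    7
a[i]   15   22   18   16    2    4    9   10
L[i]    1    2    2    2    1    2    3    4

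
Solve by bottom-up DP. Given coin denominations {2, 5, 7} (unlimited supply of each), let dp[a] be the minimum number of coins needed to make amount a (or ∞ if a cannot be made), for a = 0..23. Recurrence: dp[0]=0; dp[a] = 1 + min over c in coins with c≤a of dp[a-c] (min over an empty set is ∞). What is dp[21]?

 a  0  1  2  3  4  5  6  7  8  9 10 11 12 13 14 15 16 17 18 19 20 21 22 23
dp  0  -  1  -  2  1  3  1  4  2  2  3  2  4  2  3  3  3  4  3  4  3  4  4
(- denotes ∞ / unreachable)

3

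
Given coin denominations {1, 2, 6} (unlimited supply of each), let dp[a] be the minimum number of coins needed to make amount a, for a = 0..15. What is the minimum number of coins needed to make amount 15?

 a  0  1  2  3  4  5  6  7  8  9 10 11 12 13 14 15
dp  0  1  1  2  2  3  1  2  2  3  3  4  2  3  3  4

4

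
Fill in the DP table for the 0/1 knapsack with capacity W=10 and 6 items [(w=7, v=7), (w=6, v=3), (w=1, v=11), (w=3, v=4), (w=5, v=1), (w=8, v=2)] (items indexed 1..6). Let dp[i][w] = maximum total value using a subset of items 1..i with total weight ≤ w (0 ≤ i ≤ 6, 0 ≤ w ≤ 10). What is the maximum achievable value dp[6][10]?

i\w   0   1   2   3   4   5   6   7   8   9  10
  0   0   0   0   0   0   0   0   0   0   0   0
  1   0   0   0   0   0   0   0   7   7   7   7
  2   0   0   0   0   0   0   3   7   7   7   7
  3   0  11  11  11  11  11  11  14  18  18  18
  4   0  11  11  11  15  15  15  15  18  18  18
  5   0  11  11  11  15  15  15  15  18  18  18
  6   0  11  11  11  15  15  15  15  18  18  18

18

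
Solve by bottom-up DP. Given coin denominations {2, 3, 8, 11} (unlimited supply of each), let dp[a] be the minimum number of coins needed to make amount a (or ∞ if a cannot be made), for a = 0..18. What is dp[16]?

2

 a  0  1  2  3  4  5  6  7  8  9 10 11 12 13 14 15 16 17 18
dp  0  -  1  1  2  2  2  3  1  3  2  1  3  2  2  3  2  3  3
(- denotes ∞ / unreachable)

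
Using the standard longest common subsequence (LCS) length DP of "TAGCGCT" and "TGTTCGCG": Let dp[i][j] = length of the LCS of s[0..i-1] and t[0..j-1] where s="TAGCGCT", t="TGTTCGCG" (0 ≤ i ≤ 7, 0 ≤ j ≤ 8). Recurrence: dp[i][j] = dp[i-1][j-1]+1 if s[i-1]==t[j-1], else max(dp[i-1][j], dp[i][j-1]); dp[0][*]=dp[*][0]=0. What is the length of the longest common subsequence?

5

   ''  T  G  T  T  C  G  C  G
''  0  0  0  0  0  0  0  0  0
 T  0  1  1  1  1  1  1  1  1
 A  0  1  1  1  1  1  1  1  1
 G  0  1  2  2  2  2  2  2  2
 C  0  1  2  2  2  3  3  3  3
 G  0  1  2  2  2  3  4  4  4
 C  0  1  2  2  2  3  4  5  5
 T  0  1  2  3  3  3  4  5  5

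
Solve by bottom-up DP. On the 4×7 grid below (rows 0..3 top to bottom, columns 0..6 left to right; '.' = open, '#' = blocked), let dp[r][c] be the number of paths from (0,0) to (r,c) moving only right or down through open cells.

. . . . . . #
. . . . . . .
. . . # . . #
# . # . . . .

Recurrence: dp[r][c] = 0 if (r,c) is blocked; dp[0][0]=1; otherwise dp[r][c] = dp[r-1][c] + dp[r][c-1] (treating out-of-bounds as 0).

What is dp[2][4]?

5

r\c   0   1   2   3   4   5   6
  0   1   1   1   1   1   1   0
  1   1   2   3   4   5   6   6
  2   1   3   6   0   5  11   0
  3   0   3   0   0   5  16  16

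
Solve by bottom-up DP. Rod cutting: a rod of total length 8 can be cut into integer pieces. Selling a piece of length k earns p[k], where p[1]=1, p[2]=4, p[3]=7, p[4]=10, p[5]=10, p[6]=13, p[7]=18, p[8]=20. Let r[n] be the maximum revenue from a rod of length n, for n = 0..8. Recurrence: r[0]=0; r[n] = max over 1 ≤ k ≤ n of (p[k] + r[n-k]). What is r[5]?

11

   n    0    1    2    3    4    5    6    7    8
r[n]    0    1    4    7   10   11   14   18   20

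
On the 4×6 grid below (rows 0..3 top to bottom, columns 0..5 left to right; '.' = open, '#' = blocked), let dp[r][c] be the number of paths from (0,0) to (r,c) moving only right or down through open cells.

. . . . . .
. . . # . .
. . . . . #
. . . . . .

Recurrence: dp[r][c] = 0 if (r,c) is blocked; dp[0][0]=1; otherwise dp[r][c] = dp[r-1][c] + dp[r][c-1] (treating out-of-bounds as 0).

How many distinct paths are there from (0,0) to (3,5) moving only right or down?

23

r\c   0   1   2   3   4   5
  0   1   1   1   1   1   1
  1   1   2   3   0   1   2
  2   1   3   6   6   7   0
  3   1   4  10  16  23  23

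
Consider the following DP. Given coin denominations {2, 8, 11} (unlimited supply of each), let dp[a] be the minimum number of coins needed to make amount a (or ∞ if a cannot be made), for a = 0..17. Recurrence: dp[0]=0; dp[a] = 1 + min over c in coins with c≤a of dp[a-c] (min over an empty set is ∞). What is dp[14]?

4

 a  0  1  2  3  4  5  6  7  8  9 10 11 12 13 14 15 16 17
dp  0  -  1  -  2  -  3  -  1  -  2  1  3  2  4  3  2  4
(- denotes ∞ / unreachable)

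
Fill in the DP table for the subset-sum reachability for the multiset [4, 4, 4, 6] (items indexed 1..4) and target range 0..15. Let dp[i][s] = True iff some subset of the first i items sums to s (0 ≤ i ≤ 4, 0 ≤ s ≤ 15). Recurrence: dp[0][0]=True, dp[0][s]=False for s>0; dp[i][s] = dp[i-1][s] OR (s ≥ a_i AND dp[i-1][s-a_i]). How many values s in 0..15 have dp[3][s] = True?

i\s   0   1   2   3   4   5   6   7   8   9  10  11  12  13  14  15
  0   T   F   F   F   F   F   F   F   F   F   F   F   F   F   F   F
  1   T   F   F   F   T   F   F   F   F   F   F   F   F   F   F   F
  2   T   F   F   F   T   F   F   F   T   F   F   F   F   F   F   F
  3   T   F   F   F   T   F   F   F   T   F   F   F   T   F   F   F
  4   T   F   F   F   T   F   T   F   T   F   T   F   T   F   T   F

4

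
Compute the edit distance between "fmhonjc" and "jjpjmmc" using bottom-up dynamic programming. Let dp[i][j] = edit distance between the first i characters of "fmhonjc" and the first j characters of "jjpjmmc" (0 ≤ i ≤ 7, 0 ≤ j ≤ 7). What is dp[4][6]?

   ''  j  j  p  j  m  m  c
''  0  1  2  3  4  5  6  7
 f  1  1  2  3  4  5  6  7
 m  2  2  2  3  4  4  5  6
 h  3  3  3  3  4  5  5  6
 o  4  4  4  4  4  5  6  6
 n  5  5  5  5  5  5  6  7
 j  6  5  5  6  5  6  6  7
 c  7  6  6  6  6  6  7  6

6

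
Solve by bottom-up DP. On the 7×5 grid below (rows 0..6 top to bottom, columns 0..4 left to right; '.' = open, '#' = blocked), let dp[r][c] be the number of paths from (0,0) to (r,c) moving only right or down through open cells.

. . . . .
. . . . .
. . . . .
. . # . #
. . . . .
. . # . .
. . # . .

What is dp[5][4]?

r\c   0   1   2   3   4
  0   1   1   1   1   1
  1   1   2   3   4   5
  2   1   3   6  10  15
  3   1   4   0  10   0
  4   1   5   5  15  15
  5   1   6   0  15  30
  6   1   7   0  15  45

30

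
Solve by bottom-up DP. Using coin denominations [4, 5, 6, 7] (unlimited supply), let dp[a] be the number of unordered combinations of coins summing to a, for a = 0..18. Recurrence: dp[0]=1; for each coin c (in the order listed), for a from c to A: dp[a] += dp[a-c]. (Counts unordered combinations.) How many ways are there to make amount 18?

5

after  coin     0     1     2     3     4     5     6     7     8     9    10    11    12    13    14    15    16    17    18
          4     1     0     0     0     1     0     0     0     1     0     0     0     1     0     0     0     1     0     0
          5     1     0     0     0     1     1     0     0     1     1     1     0     1     1     1     1     1     1     1
          6     1     0     0     0     1     1     1     0     1     1     2     1     2     1     2     2     3     2     3
          7     1     0     0     0     1     1     1     1     1     1     2     2     3     2     3     3     4     4     5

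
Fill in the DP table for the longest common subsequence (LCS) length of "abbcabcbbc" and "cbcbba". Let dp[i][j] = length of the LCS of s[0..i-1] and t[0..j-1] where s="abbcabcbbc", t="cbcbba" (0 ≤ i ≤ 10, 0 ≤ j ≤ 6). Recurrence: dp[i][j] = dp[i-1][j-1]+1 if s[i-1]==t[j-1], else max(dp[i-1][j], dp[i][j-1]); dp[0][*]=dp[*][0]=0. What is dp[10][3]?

   ''  c  b  c  b  b  a
''  0  0  0  0  0  0  0
 a  0  0  0  0  0  0  1
 b  0  0  1  1  1  1  1
 b  0  0  1  1  2  2  2
 c  0  1  1  2  2  2  2
 a  0  1  1  2  2  2  3
 b  0  1  2  2  3  3  3
 c  0  1  2  3  3  3  3
 b  0  1  2  3  4  4  4
 b  0  1  2  3  4  5  5
 c  0  1  2  3  4  5  5

3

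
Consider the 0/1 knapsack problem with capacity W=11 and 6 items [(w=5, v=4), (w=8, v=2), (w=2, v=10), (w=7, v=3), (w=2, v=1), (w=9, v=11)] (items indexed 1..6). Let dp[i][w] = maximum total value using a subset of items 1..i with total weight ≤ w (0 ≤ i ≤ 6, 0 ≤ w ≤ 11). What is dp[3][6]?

10

i\w   0   1   2   3   4   5   6   7   8   9  10  11
  0   0   0   0   0   0   0   0   0   0   0   0   0
  1   0   0   0   0   0   4   4   4   4   4   4   4
  2   0   0   0   0   0   4   4   4   4   4   4   4
  3   0   0  10  10  10  10  10  14  14  14  14  14
  4   0   0  10  10  10  10  10  14  14  14  14  14
  5   0   0  10  10  11  11  11  14  14  15  15  15
  6   0   0  10  10  11  11  11  14  14  15  15  21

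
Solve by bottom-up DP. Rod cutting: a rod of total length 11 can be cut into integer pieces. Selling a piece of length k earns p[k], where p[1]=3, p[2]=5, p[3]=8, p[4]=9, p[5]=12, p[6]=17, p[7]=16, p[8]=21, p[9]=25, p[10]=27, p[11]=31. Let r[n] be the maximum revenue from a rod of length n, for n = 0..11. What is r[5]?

   n    0    1    2    3    4    5    6    7    8    9   10   11
r[n]    0    3    6    9   12   15   18   21   24   27   30   33

15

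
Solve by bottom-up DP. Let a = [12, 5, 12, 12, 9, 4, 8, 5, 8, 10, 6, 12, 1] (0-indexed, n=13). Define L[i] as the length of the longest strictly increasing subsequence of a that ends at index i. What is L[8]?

   i    0    1    2    3    4    5    6    7    8    9   10   11   12
a[i]   12    5   12   12    9    4    8    5    8   10    6   12    1
L[i]    1    1    2    2    2    1    2    2    3    4    3    5    1

3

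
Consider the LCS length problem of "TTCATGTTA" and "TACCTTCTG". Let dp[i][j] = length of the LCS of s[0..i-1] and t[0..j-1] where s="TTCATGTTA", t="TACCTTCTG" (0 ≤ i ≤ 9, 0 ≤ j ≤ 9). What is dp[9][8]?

   ''  T  A  C  C  T  T  C  T  G
''  0  0  0  0  0  0  0  0  0  0
 T  0  1  1  1  1  1  1  1  1  1
 T  0  1  1  1  1  2  2  2  2  2
 C  0  1  1  2  2  2  2  3  3  3
 A  0  1  2  2  2  2  2  3  3  3
 T  0  1  2  2  2  3  3  3  4  4
 G  0  1  2  2  2  3  3  3  4  5
 T  0  1  2  2  2  3  4  4  4  5
 T  0  1  2  2  2  3  4  4  5  5
 A  0  1  2  2  2  3  4  4  5  5

5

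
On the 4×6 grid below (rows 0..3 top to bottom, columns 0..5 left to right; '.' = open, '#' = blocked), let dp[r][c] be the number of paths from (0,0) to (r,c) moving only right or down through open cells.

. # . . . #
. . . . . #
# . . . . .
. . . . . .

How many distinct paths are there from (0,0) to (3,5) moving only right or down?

r\c   0   1   2   3   4   5
  0   1   0   0   0   0   0
  1   1   1   1   1   1   0
  2   0   1   2   3   4   4
  3   0   1   3   6  10  14

14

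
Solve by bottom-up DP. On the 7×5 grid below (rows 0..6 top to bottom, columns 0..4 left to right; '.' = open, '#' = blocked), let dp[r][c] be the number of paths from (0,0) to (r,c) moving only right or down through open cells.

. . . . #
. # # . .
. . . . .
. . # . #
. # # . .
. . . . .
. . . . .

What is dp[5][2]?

r\c   0   1   2   3   4
  0   1   1   1   1   0
  1   1   0   0   1   1
  2   1   1   1   2   3
  3   1   2   0   2   0
  4   1   0   0   2   2
  5   1   1   1   3   5
  6   1   2   3   6  11

1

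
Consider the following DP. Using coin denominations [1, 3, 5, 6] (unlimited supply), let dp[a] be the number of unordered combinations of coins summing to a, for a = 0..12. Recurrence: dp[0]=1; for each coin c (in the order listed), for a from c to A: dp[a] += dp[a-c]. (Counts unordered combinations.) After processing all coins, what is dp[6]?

after  coin     0     1     2     3     4     5     6     7     8     9    10    11    12
          1     1     1     1     1     1     1     1     1     1     1     1     1     1
          3     1     1     1     2     2     2     3     3     3     4     4     4     5
          5     1     1     1     2     2     3     4     4     5     6     7     8     9
          6     1     1     1     2     2     3     5     5     6     8     9    11    14

5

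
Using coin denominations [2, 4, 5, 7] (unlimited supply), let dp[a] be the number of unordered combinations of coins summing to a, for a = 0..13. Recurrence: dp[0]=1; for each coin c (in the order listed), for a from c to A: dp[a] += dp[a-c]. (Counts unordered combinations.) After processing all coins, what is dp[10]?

after  coin     0     1     2     3     4     5     6     7     8     9    10    11    12    13
          2     1     0     1     0     1     0     1     0     1     0     1     0     1     0
          4     1     0     1     0     2     0     2     0     3     0     3     0     4     0
          5     1     0     1     0     2     1     2     1     3     2     4     2     5     3
          7     1     0     1     0     2     1     2     2     3     3     4     4     6     5

4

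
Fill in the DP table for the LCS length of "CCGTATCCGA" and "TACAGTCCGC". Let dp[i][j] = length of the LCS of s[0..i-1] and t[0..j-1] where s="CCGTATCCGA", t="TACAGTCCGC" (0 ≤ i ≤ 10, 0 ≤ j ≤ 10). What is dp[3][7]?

   ''  T  A  C  A  G  T  C  C  G  C
''  0  0  0  0  0  0  0  0  0  0  0
 C  0  0  0  1  1  1  1  1  1  1  1
 C  0  0  0  1  1  1  1  2  2  2  2
 G  0  0  0  1  1  2  2  2  2  3  3
 T  0  1  1  1  1  2  3  3  3  3  3
 A  0  1  2  2  2  2  3  3  3  3  3
 T  0  1  2  2  2  2  3  3  3  3  3
 C  0  1  2  3  3  3  3  4  4  4  4
 C  0  1  2  3  3  3  3  4  5  5  5
 G  0  1  2  3  3  4  4  4  5  6  6
 A  0  1  2  3  4  4  4  4  5  6  6

2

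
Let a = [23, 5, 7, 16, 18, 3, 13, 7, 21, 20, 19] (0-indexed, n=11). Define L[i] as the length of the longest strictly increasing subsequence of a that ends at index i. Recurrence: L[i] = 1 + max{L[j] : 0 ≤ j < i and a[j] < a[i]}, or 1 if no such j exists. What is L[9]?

   i    0    1    2    3    4    5    6    7    8    9   10
a[i]   23    5    7   16   18    3   13    7   21   20   19
L[i]    1    1    2    3    4    1    3    2    5    5    5

5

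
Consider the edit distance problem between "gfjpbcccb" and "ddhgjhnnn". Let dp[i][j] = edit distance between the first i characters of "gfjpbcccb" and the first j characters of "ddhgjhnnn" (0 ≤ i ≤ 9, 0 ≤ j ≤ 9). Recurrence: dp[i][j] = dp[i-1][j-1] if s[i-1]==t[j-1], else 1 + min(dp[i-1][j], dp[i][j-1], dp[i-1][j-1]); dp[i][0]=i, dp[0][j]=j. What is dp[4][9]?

8

   ''  d  d  h  g  j  h  n  n  n
''  0  1  2  3  4  5  6  7  8  9
 g  1  1  2  3  3  4  5  6  7  8
 f  2  2  2  3  4  4  5  6  7  8
 j  3  3  3  3  4  4  5  6  7  8
 p  4  4  4  4  4  5  5  6  7  8
 b  5  5  5  5  5  5  6  6  7  8
 c  6  6  6  6  6  6  6  7  7  8
 c  7  7  7  7  7  7  7  7  8  8
 c  8  8  8  8  8  8  8  8  8  9
 b  9  9  9  9  9  9  9  9  9  9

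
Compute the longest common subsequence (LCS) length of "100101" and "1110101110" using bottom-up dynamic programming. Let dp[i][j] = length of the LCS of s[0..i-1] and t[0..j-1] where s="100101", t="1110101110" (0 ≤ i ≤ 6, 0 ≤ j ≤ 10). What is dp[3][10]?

3

   ''  1  1  1  0  1  0  1  1  1  0
''  0  0  0  0  0  0  0  0  0  0  0
 1  0  1  1  1  1  1  1  1  1  1  1
 0  0  1  1  1  2  2  2  2  2  2  2
 0  0  1  1  1  2  2  3  3  3  3  3
 1  0  1  2  2  2  3  3  4  4  4  4
 0  0  1  2  2  3  3  4  4  4  4  5
 1  0  1  2  3  3  4  4  5  5  5  5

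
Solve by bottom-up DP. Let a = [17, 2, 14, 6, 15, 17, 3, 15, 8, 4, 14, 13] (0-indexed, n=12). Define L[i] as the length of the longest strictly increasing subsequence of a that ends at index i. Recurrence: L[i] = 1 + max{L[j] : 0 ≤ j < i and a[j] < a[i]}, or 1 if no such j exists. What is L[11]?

4

   i    0    1    2    3    4    5    6    7    8    9   10   11
a[i]   17    2   14    6   15   17    3   15    8    4   14   13
L[i]    1    1    2    2    3    4    2    3    3    3    4    4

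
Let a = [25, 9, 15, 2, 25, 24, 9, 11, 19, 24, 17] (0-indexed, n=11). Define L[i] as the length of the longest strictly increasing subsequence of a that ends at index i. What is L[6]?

2

   i    0    1    2    3    4    5    6    7    8    9   10
a[i]   25    9   15    2   25   24    9   11   19   24   17
L[i]    1    1    2    1    3    3    2    3    4    5    4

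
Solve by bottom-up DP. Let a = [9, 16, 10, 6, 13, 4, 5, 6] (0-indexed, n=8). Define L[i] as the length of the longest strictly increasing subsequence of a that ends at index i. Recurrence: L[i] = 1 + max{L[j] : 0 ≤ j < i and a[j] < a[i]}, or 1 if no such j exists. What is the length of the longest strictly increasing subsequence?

3

   i    0    1    2    3    4    5    6    7
a[i]    9   16   10    6   13    4    5    6
L[i]    1    2    2    1    3    1    2    3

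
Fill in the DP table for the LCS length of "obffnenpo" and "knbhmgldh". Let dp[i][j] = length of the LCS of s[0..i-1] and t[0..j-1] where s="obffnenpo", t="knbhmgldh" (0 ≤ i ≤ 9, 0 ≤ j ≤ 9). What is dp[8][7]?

   ''  k  n  b  h  m  g  l  d  h
''  0  0  0  0  0  0  0  0  0  0
 o  0  0  0  0  0  0  0  0  0  0
 b  0  0  0  1  1  1  1  1  1  1
 f  0  0  0  1  1  1  1  1  1  1
 f  0  0  0  1  1  1  1  1  1  1
 n  0  0  1  1  1  1  1  1  1  1
 e  0  0  1  1  1  1  1  1  1  1
 n  0  0  1  1  1  1  1  1  1  1
 p  0  0  1  1  1  1  1  1  1  1
 o  0  0  1  1  1  1  1  1  1  1

1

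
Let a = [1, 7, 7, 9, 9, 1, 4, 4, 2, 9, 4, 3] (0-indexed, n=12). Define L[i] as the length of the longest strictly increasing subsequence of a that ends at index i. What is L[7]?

   i    0    1    2    3    4    5    6    7    8    9   10   11
a[i]    1    7    7    9    9    1    4    4    2    9    4    3
L[i]    1    2    2    3    3    1    2    2    2    3    3    3

2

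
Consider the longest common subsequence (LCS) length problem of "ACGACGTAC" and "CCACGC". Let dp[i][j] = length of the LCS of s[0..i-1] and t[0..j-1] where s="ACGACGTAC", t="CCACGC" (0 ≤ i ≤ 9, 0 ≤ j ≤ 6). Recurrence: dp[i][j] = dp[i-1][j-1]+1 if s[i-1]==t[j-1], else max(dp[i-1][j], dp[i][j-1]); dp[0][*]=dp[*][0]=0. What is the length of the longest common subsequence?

   ''  C  C  A  C  G  C
''  0  0  0  0  0  0  0
 A  0  0  0  1  1  1  1
 C  0  1  1  1  2  2  2
 G  0  1  1  1  2  3  3
 A  0  1  1  2  2  3  3
 C  0  1  2  2  3  3  4
 G  0  1  2  2  3  4  4
 T  0  1  2  2  3  4  4
 A  0  1  2  3  3  4  4
 C  0  1  2  3  4  4  5

5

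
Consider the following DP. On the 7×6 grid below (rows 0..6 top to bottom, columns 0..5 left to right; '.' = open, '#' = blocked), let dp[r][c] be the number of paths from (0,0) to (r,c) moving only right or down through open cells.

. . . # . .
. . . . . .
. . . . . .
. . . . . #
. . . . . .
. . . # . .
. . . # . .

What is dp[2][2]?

6

r\c   0   1   2   3   4   5
  0   1   1   1   0   0   0
  1   1   2   3   3   3   3
  2   1   3   6   9  12  15
  3   1   4  10  19  31   0
  4   1   5  15  34  65  65
  5   1   6  21   0  65 130
  6   1   7  28   0  65 195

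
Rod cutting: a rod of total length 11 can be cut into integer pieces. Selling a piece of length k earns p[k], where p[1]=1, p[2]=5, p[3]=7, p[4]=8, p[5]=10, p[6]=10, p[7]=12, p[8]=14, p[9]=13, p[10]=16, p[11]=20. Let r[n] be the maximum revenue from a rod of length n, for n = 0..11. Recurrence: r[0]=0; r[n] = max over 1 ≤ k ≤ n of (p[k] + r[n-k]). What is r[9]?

   n    0    1    2    3    4    5    6    7    8    9   10   11
r[n]    0    1    5    7   10   12   15   17   20   22   25   27

22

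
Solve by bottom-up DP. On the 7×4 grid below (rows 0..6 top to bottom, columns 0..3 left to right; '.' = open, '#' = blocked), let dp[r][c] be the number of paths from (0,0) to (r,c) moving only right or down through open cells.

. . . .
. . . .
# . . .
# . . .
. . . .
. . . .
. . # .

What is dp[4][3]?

r\c   0   1   2   3
  0   1   1   1   1
  1   1   2   3   4
  2   0   2   5   9
  3   0   2   7  16
  4   0   2   9  25
  5   0   2  11  36
  6   0   2   0  36

25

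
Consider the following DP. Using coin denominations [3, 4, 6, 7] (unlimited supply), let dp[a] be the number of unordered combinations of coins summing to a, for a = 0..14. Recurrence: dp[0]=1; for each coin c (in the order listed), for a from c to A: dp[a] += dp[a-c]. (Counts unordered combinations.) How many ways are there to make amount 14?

after  coin     0     1     2     3     4     5     6     7     8     9    10    11    12    13    14
          3     1     0     0     1     0     0     1     0     0     1     0     0     1     0     0
          4     1     0     0     1     1     0     1     1     1     1     1     1     2     1     1
          6     1     0     0     1     1     0     2     1     1     2     2     1     4     2     2
          7     1     0     0     1     1     0     2     2     1     2     3     2     4     4     4

4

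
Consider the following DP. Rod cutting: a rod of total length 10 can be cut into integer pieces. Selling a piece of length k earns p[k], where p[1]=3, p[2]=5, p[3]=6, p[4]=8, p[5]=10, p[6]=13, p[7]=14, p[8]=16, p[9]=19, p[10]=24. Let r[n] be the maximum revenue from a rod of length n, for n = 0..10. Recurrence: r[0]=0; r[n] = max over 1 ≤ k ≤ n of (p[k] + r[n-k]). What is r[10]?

   n    0    1    2    3    4    5    6    7    8    9   10
r[n]    0    3    6    9   12   15   18   21   24   27   30

30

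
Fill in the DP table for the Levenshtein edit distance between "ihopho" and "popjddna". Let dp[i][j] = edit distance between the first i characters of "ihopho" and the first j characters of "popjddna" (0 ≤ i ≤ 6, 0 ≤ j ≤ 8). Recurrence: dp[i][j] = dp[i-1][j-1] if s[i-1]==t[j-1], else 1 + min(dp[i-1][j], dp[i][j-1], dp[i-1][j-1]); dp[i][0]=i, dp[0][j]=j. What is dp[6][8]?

   ''  p  o  p  j  d  d  n  a
''  0  1  2  3  4  5  6  7  8
 i  1  1  2  3  4  5  6  7  8
 h  2  2  2  3  4  5  6  7  8
 o  3  3  2  3  4  5  6  7  8
 p  4  3  3  2  3  4  5  6  7
 h  5  4  4  3  3  4  5  6  7
 o  6  5  4  4  4  4  5  6  7

7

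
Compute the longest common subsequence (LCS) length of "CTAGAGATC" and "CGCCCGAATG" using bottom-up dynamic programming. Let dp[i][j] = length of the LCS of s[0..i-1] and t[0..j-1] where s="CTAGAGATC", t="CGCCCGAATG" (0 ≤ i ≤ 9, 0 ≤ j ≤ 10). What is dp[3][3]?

   ''  C  G  C  C  C  G  A  A  T  G
''  0  0  0  0  0  0  0  0  0  0  0
 C  0  1  1  1  1  1  1  1  1  1  1
 T  0  1  1  1  1  1  1  1  1  2  2
 A  0  1  1  1  1  1  1  2  2  2  2
 G  0  1  2  2  2  2  2  2  2  2  3
 A  0  1  2  2  2  2  2  3  3  3  3
 G  0  1  2  2  2  2  3  3  3  3  4
 A  0  1  2  2  2  2  3  4  4  4  4
 T  0  1  2  2  2  2  3  4  4  5  5
 C  0  1  2  3  3  3  3  4  4  5  5

1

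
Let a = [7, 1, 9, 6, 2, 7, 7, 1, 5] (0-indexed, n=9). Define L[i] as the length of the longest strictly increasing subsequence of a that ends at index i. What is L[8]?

   i    0    1    2    3    4    5    6    7    8
a[i]    7    1    9    6    2    7    7    1    5
L[i]    1    1    2    2    2    3    3    1    3

3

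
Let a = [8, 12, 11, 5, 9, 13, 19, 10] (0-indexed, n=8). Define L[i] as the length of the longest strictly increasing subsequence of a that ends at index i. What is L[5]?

3

   i    0    1    2    3    4    5    6    7
a[i]    8   12   11    5    9   13   19   10
L[i]    1    2    2    1    2    3    4    3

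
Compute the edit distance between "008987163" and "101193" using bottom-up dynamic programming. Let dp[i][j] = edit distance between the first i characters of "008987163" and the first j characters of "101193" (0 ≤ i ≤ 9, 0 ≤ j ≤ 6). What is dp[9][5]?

7

   ''  1  0  1  1  9  3
''  0  1  2  3  4  5  6
 0  1  1  1  2  3  4  5
 0  2  2  1  2  3  4  5
 8  3  3  2  2  3  4  5
 9  4  4  3  3  3  3  4
 8  5  5  4  4  4  4  4
 7  6  6  5  5  5  5  5
 1  7  6  6  5  5  6  6
 6  8  7  7  6  6  6  7
 3  9  8  8  7  7  7  6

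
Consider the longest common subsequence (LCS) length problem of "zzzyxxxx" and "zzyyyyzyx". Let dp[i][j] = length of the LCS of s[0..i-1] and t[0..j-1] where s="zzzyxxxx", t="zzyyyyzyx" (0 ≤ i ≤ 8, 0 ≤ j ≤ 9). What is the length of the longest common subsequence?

5

   ''  z  z  y  y  y  y  z  y  x
''  0  0  0  0  0  0  0  0  0  0
 z  0  1  1  1  1  1  1  1  1  1
 z  0  1  2  2  2  2  2  2  2  2
 z  0  1  2  2  2  2  2  3  3  3
 y  0  1  2  3  3  3  3  3  4  4
 x  0  1  2  3  3  3  3  3  4  5
 x  0  1  2  3  3  3  3  3  4  5
 x  0  1  2  3  3  3  3  3  4  5
 x  0  1  2  3  3  3  3  3  4  5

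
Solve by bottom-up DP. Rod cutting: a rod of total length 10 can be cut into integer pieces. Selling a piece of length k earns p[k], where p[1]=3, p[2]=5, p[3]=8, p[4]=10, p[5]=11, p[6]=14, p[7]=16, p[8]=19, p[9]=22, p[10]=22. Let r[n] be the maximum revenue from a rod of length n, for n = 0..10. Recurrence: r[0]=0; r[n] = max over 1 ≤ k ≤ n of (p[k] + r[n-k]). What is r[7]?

21

   n    0    1    2    3    4    5    6    7    8    9   10
r[n]    0    3    6    9   12   15   18   21   24   27   30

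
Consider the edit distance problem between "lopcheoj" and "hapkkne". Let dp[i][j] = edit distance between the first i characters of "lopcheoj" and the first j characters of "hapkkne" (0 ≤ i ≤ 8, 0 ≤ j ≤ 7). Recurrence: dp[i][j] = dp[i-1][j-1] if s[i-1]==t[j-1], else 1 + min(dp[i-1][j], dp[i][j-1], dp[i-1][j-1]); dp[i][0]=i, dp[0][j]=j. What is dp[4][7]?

6

   ''  h  a  p  k  k  n  e
''  0  1  2  3  4  5  6  7
 l  1  1  2  3  4  5  6  7
 o  2  2  2  3  4  5  6  7
 p  3  3  3  2  3  4  5  6
 c  4  4  4  3  3  4  5  6
 h  5  4  5  4  4  4  5  6
 e  6  5  5  5  5  5  5  5
 o  7  6  6  6  6  6  6  6
 j  8  7  7  7  7  7  7  7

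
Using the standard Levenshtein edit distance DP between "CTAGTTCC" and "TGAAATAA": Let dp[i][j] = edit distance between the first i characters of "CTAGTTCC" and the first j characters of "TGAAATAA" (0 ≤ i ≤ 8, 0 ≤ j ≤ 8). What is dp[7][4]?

5

   ''  T  G  A  A  A  T  A  A
''  0  1  2  3  4  5  6  7  8
 C  1  1  2  3  4  5  6  7  8
 T  2  1  2  3  4  5  5  6  7
 A  3  2  2  2  3  4  5  5  6
 G  4  3  2  3  3  4  5  6  6
 T  5  4  3  3  4  4  4  5  6
 T  6  5  4  4  4  5  4  5  6
 C  7  6  5  5  5  5  5  5  6
 C  8  7  6  6  6  6  6  6  6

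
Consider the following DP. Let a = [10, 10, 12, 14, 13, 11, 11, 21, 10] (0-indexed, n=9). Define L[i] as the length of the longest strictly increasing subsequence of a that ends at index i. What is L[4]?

3

   i    0    1    2    3    4    5    6    7    8
a[i]   10   10   12   14   13   11   11   21   10
L[i]    1    1    2    3    3    2    2    4    1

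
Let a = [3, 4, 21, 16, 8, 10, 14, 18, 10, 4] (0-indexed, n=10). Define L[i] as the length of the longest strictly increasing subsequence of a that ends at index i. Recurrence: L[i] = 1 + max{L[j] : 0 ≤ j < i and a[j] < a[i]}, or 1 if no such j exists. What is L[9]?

2

   i    0    1    2    3    4    5    6    7    8    9
a[i]    3    4   21   16    8   10   14   18   10    4
L[i]    1    2    3    3    3    4    5    6    4    2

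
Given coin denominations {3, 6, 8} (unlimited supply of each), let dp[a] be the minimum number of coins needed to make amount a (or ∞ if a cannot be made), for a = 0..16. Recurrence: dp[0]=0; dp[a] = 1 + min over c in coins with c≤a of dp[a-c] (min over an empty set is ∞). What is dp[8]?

 a  0  1  2  3  4  5  6  7  8  9 10 11 12 13 14 15 16
dp  0  -  -  1  -  -  1  -  1  2  -  2  2  -  2  3  2
(- denotes ∞ / unreachable)

1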